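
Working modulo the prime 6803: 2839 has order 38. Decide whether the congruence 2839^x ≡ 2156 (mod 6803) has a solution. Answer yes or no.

2156 ∈ ⟨2839⟩ iff 2156^38 ≡ 1 (mod 6803), since |⟨2839⟩| = 38.
2156^38 mod 6803 = 83.
Since 83 ≠ 1, 2156 does not lie in the subgroup.

no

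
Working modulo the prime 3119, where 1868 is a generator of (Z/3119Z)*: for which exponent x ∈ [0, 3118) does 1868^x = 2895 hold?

638

Baby-step giant-step with m = ceil(sqrt(3118)) = 56.
Baby table (1868^j mod 3119 for j=0..55):
  0:1  1:1868  2:2382  3:1882  4:463  5:921  6:1859  7:1165
  8:2277  9:2239  10:2992  11:2927  12:29  13:1149  14:460  15:1555
  16:951  17:1757  18:888  19:2595  20:534  21:2551  22:2555  23:670
  24:841  25:2131  26:864  27:1429  28:2627  29:1049  30:800  31:399
  32:3010  33:2242  34:2358  35:716  36:2556  37:2538  38:104  39:894
  40:1327  41:2350  42:1367  43:2214  44:3077  45:2638  46:2883  47:2050
  48:2387  49:1865  50:3016  51:974  52:1055  53:2651  54:2215  55:1826
Giant step factor: 1868^(-56) ≡ 274 (mod 3119).
Scan 2895·274^i mod 3119 for i = 0, 1, …:
  i=0: 2895   i=1: 1004   i=2: 624   i=3: 2550
  i=4: 44   i=5: 2699   i=6: 323   i=7: 1170
  i=8: 2442   i=9: 1642   i=10: 772   i=11: 2555
Match at i=11, j=22: x = 11·56 + 22 = 638.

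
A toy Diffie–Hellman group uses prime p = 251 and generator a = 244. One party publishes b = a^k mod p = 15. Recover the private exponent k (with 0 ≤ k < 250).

52

Baby-step giant-step with m = ceil(sqrt(250)) = 16.
Baby table (244^j mod 251 for j=0..15):
  0:1  1:244  2:49  3:159  4:142  5:10  6:181  7:239
  8:84  9:165  10:100  11:53  12:131  13:87  14:144  15:247
Giant step factor: 244^(-16) ≡ 9 (mod 251).
Scan 15·9^i mod 251 for i = 0, 1, …:
  i=0: 15   i=1: 135   i=2: 211   i=3: 142
Match at i=3, j=4: k = 3·16 + 4 = 52.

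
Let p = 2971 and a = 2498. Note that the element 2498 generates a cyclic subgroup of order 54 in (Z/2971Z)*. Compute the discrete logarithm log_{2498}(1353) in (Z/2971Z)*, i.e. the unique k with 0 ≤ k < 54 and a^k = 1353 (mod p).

41

Baby-step giant-step with m = ceil(sqrt(54)) = 8.
Baby table (2498^j mod 2971 for j=0..7):
  0:1  1:2498  2:904  3:232  4:191  5:1758  6:346  7:2718
Giant step factor: 2498^(-8) ≡ 1774 (mod 2971).
Scan 1353·1774^i mod 2971 for i = 0, 1, …:
  i=0: 1353   i=1: 2625   i=2: 1193   i=3: 1030
  i=4: 55   i=5: 2498
Match at i=5, j=1: k = 5·8 + 1 = 41.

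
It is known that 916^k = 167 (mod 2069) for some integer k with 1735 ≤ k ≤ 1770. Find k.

1754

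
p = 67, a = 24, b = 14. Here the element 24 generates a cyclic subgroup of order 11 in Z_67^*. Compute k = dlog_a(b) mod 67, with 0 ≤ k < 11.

10

Successive powers of 24 modulo 67:
  24^0=1  24^1=24  24^2=40  24^3=22  24^4=59  24^5=9
  24^6=15  24^7=25  24^8=64  24^9=62  24^10=14
So 24^10 ≡ 14 (mod 67), giving k = 10.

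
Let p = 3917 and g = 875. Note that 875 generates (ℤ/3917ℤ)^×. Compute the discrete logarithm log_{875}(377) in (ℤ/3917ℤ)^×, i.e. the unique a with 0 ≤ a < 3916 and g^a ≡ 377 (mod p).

3873

Baby-step giant-step with m = ceil(sqrt(3916)) = 63.
Baby table (875^j mod 3917 for j=0..62):
  0:1  1:875  2:1810  3:1282  4:1488  5:1556  6:2301  7:37
  8:1039  9:381  10:430  11:218  12:2734  13:2880  14:1369  15:3190
  16:2346  17:242  18:232  19:3233  20:801  21:3649  22:520  23:628
  24:1120  25:750  26:2111  27:2218  28:1835  29:3572  30:3651  31:2270
  32:331  33:3684  34:3726  35:1306  36:2903  37:1909  38:1733  39:496
  40:3130  41:767  42:1318  43:1652  44:127  45:1449  46:2684  47:2217
  48:960  49:1762  50:2369  51:782  52:2692  53:1383  54:3689  55:267
  56:2522  57:1479  58:1515  59:1679  60:250  61:3315  62:2045
Giant step factor: 875^(-63) ≡ 333 (mod 3917).
Scan 377·333^i mod 3917 for i = 0, 1, …:
  i=0: 377   i=1: 197   i=2: 2929   i=3: 24
  i=4: 158   i=5: 1693   i=6: 3638   i=7: 1101
  i=8: 2352   i=9: 3733     …   i=60: 505
  i=61: 3651
Match at i=61, j=30: a = 61·63 + 30 = 3873.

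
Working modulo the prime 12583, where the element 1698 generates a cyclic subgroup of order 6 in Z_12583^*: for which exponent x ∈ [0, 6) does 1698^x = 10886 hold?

5

Successive powers of 1698 modulo 12583:
  1698^0=1  1698^1=1698  1698^2=1697  1698^3=12582  1698^4=10885  1698^5=10886
So 1698^5 ≡ 10886 (mod 12583), giving x = 5.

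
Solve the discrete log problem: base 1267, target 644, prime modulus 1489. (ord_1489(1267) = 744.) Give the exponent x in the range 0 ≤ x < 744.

283

Baby-step giant-step with m = ceil(sqrt(744)) = 28.
Baby table (1267^j mod 1489 for j=0..27):
  0:1  1:1267  2:147  3:124  4:763  5:360  6:486  7:805
  8:1459  9:704  10:57  11:747  12:934  13:1112  14:310  15:1163
  16:900  17:1215  18:1268  19:1414  20:271  21:887  22:1123  23:846
  24:1291  25:775  26:674  27:761
Giant step factor: 1267^(-28) ≡ 976 (mod 1489).
Scan 644·976^i mod 1489 for i = 0, 1, …:
  i=0: 644   i=1: 186   i=2: 1367   i=3: 48
  i=4: 689   i=5: 925   i=6: 466   i=7: 671
  i=8: 1225   i=9: 1422   i=10: 124
Match at i=10, j=3: x = 10·28 + 3 = 283.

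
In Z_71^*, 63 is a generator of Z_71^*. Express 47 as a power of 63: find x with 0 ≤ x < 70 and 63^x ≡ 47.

Baby-step giant-step with m = ceil(sqrt(70)) = 9.
Baby table (63^j mod 71 for j=0..8):
  0:1  1:63  2:64  3:56  4:49  5:34  6:12  7:46
  8:58
Giant step factor: 63^(-9) ≡ 28 (mod 71).
Scan 47·28^i mod 71 for i = 0, 1, …:
  i=0: 47   i=1: 38   i=2: 70   i=3: 43
  i=4: 68   i=5: 58
Match at i=5, j=8: x = 5·9 + 8 = 53.

53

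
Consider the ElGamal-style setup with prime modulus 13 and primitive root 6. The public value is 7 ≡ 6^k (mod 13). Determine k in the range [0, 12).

7

Successive powers of 6 modulo 13:
  6^0=1  6^1=6  6^2=10  6^3=8  6^4=9  6^5=2
  6^6=12  6^7=7
So 6^7 ≡ 7 (mod 13), giving k = 7.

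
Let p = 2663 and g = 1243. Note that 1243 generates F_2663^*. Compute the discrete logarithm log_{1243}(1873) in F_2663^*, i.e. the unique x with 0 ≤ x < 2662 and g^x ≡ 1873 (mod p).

1530

Baby-step giant-step with m = ceil(sqrt(2662)) = 52.
Baby table (1243^j mod 2663 for j=0..51):
  0:1  1:1243  2:509  3:1556  4:770  5:1093  6:469  7:2433
  8:1714  9:102  10:1625  11:1321  12:1595  13:1313  14:2303  15:2567
  16:507  17:1733  18:2415  19:644  20:1592  21:247  22:776  23:562
  24:860  25:1117  26:1008  27:1334  28:1776  29:2604  30:1227  31:1925
  32:1401  33:2504  34:2088  35:1622  36:255  37:68  38:1971  39:2656
  40:1951  41:1763  42:2423  43:2599  44:338  45:2043  46:1610  47:1317
  48:1949  49:1940  50:1405  51:2150
Giant step factor: 1243^(-52) ≡ 401 (mod 2663).
Scan 1873·401^i mod 2663 for i = 0, 1, …:
  i=0: 1873   i=1: 107   i=2: 299   i=3: 64
  i=4: 1697   i=5: 1432   i=6: 1687   i=7: 85
  i=8: 2129   i=9: 1569     …   i=28: 1961
  i=29: 776
Match at i=29, j=22: x = 29·52 + 22 = 1530.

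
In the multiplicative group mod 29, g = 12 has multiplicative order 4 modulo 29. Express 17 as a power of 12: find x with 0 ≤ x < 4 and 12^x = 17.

Successive powers of 12 modulo 29:
  12^0=1  12^1=12  12^2=28  12^3=17
So 12^3 ≡ 17 (mod 29), giving x = 3.

3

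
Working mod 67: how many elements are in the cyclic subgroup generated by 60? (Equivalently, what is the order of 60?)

33

The order of 60 must divide p − 1 = 66 = 2 · 3 · 11.
Divisors: 1, 2, 3, 6, 11, 22, 33, 66.
Check each in increasing order: 60^1 ≡ 60;  60^2 ≡ 49;  60^3 ≡ 59;  60^6 ≡ 64;  60^11 ≡ 37;  60^22 ≡ 29;  60^33 ≡ 1.
Smallest exponent giving 1 is 33.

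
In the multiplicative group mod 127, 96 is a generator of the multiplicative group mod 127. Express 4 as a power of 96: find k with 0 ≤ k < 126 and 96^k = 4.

Baby-step giant-step with m = ceil(sqrt(126)) = 12.
Baby table (96^j mod 127 for j=0..11):
  0:1  1:96  2:72  3:54  4:104  5:78  6:122  7:28
  8:21  9:111  10:115  11:118
Giant step factor: 96^(-12) ≡ 61 (mod 127).
Scan 4·61^i mod 127 for i = 0, 1, …:
  i=0: 4   i=1: 117   i=2: 25   i=3: 1
Match at i=3, j=0: k = 3·12 + 0 = 36.

36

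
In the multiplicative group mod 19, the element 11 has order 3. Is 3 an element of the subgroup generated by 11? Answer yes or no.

⟨11⟩ has order 3; its elements mod 19 are {1, 7, 11}.
3 is not in this set.

no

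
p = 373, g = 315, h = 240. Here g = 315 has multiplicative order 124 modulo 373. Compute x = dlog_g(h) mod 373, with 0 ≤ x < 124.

53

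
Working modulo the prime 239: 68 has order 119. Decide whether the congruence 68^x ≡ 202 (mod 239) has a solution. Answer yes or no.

202 ∈ ⟨68⟩ iff 202^119 ≡ 1 (mod 239), since |⟨68⟩| = 119.
202^119 mod 239 = 1.
Since 1 = 1, 202 lies in the subgroup.

yes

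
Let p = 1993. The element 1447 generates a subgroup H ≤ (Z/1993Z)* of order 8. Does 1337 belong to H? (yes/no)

no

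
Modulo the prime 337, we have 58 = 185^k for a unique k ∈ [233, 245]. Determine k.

237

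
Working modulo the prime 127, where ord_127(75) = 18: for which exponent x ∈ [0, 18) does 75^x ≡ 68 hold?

14

Successive powers of 75 modulo 127:
  75^0=1  75^1=75  75^2=37  75^3=108  75^4=99  75^5=59
  75^6=107  75^7=24  75^8=22  75^9=126  75^10=52  75^11=90
  75^12=19  75^13=28  75^14=68
So 75^14 ≡ 68 (mod 127), giving x = 14.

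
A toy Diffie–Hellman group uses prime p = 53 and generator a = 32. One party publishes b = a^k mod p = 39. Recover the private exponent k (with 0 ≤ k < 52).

29

Baby-step giant-step with m = ceil(sqrt(52)) = 8.
Baby table (32^j mod 53 for j=0..7):
  0:1  1:32  2:17  3:14  4:24  5:26  6:37  7:18
Giant step factor: 32^(-8) ≡ 15 (mod 53).
Scan 39·15^i mod 53 for i = 0, 1, …:
  i=0: 39   i=1: 2   i=2: 30   i=3: 26
Match at i=3, j=5: k = 3·8 + 5 = 29.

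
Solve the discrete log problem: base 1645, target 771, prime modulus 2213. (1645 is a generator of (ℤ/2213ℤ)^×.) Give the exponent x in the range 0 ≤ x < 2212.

65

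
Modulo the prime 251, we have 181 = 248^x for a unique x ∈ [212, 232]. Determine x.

Compute 248^212 mod 251 = 233, then multiply by 248 repeatedly:
  248^212=233  248^213=54  248^214=89  248^215=235  248^216=48
  248^217=107  248^218=181
Found 181 at exponent 218.

218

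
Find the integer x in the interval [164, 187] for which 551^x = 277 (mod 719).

186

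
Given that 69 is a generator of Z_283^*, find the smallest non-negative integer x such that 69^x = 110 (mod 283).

Baby-step giant-step with m = ceil(sqrt(282)) = 17.
Baby table (69^j mod 283 for j=0..16):
  0:1  1:69  2:233  3:229  4:236  5:153  6:86  7:274
  8:228  9:167  10:203  11:140  12:38  13:75  14:81  15:212
  16:195
Giant step factor: 69^(-17) ≡ 68 (mod 283).
Scan 110·68^i mod 283 for i = 0, 1, …:
  i=0: 110   i=1: 122   i=2: 89   i=3: 109
  i=4: 54   i=5: 276   i=6: 90   i=7: 177
  i=8: 150   i=9: 12   i=10: 250   i=11: 20
  i=12: 228
Match at i=12, j=8: x = 12·17 + 8 = 212.

212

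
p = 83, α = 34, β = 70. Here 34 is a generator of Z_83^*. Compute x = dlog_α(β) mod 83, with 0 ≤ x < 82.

Baby-step giant-step with m = ceil(sqrt(82)) = 10.
Baby table (34^j mod 83 for j=0..9):
  0:1  1:34  2:77  3:45  4:36  5:62  6:33  7:43
  8:51  9:74
Giant step factor: 34^(-10) ≡ 16 (mod 83).
Scan 70·16^i mod 83 for i = 0, 1, …:
  i=0: 70   i=1: 41   i=2: 75   i=3: 38
  i=4: 27   i=5: 17   i=6: 23   i=7: 36
Match at i=7, j=4: x = 7·10 + 4 = 74.

74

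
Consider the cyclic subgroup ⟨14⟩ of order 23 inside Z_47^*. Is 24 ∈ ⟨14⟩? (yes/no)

⟨14⟩ has order 23; its elements mod 47 are {1, 2, 3, 4, 6, 7, 8, 9, 12, 14, 16, 17, 18, 21, 24, 25, 27, 28, 32, 34, 36, 37, 42}.
24 is in this set.

yes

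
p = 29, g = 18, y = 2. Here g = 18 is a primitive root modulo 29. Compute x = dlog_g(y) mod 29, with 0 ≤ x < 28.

23

Successive powers of 18 modulo 29:
  18^0=1  18^1=18  18^2=5  18^3=3  18^4=25  18^5=15
  18^6=9  18^7=17  18^8=16  18^9=27  18^10=22  18^11=19
  18^12=23  18^13=8  18^14=28  18^15=11  18^16=24  18^17=26
  18^18=4  18^19=14  18^20=20  18^21=12  18^22=13  18^23=2
So 18^23 ≡ 2 (mod 29), giving x = 23.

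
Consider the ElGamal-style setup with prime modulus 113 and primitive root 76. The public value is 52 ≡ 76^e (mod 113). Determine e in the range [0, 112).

106

Baby-step giant-step with m = ceil(sqrt(112)) = 11.
Baby table (76^j mod 113 for j=0..10):
  0:1  1:76  2:13  3:84  4:56  5:75  6:50  7:71
  8:85  9:19  10:88
Giant step factor: 76^(-11) ≡ 70 (mod 113).
Scan 52·70^i mod 113 for i = 0, 1, …:
  i=0: 52   i=1: 24   i=2: 98   i=3: 80
  i=4: 63   i=5: 3   i=6: 97   i=7: 10
  i=8: 22   i=9: 71
Match at i=9, j=7: e = 9·11 + 7 = 106.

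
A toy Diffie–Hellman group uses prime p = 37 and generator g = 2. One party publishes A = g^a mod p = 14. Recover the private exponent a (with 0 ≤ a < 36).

Successive powers of 2 modulo 37:
  2^0=1  2^1=2  2^2=4  2^3=8  2^4=16  2^5=32
  2^6=27  2^7=17  2^8=34  2^9=31  2^10=25  2^11=13
  2^12=26  2^13=15  2^14=30  2^15=23  2^16=9  2^17=18
  2^18=36  2^19=35  2^20=33  2^21=29  2^22=21  2^23=5
  2^24=10  2^25=20  2^26=3  2^27=6  2^28=12  2^29=24
  2^30=11  2^31=22  2^32=7  2^33=14
So 2^33 ≡ 14 (mod 37), giving a = 33.

33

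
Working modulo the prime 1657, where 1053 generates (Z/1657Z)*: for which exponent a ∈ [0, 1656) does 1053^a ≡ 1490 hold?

Baby-step giant-step with m = ceil(sqrt(1656)) = 41.
Baby table (1053^j mod 1657 for j=0..40):
  0:1  1:1053  2:276  3:653  4:1611  5:1272  6:560  7:1445
  8:459  9:1140  10:752  11:1467  12:427  13:584  14:205  15:455
  16:242  17:1305  18:512  19:611  20:467  21:1279  22:1303  23:63
  24:59  25:818  26:1371  27:416  28:600  29:483  30:1557  31:748
  32:569  33:980  34:1286  35:389  36:338  37:1316  38:496  39:333
  40:1022
Giant step factor: 1053^(-41) ≡ 1239 (mod 1657).
Scan 1490·1239^i mod 1657 for i = 0, 1, …:
  i=0: 1490   i=1: 212   i=2: 862   i=3: 910
  i=4: 730   i=5: 1405   i=6: 945   i=7: 1013
  i=8: 758   i=9: 1300     …   i=20: 431
  i=21: 455
Match at i=21, j=15: a = 21·41 + 15 = 876.

876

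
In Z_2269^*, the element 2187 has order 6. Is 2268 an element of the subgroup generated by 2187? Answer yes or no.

⟨2187⟩ has order 6; its elements mod 2269 are {1, 82, 83, 2186, 2187, 2268}.
2268 is in this set.

yes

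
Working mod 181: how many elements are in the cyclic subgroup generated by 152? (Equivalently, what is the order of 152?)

The order of 152 must divide p − 1 = 180 = 2^2 · 3^2 · 5.
Divisors: 1, 2, 3, 4, 5, 6, 9, 10, 12, 15, 18, 20, 30, 36, 45, 60, 90, 180.
Check each in increasing order: 152^1 ≡ 152;  152^2 ≡ 117;  152^3 ≡ 46;  152^4 ≡ 114;  152^5 ≡ 133;  152^6 ≡ 125;  152^9 ≡ 139;  152^10 ≡ 132;  152^12 ≡ 59;  152^15 ≡ 180;  152^18 ≡ 135;  152^20 ≡ 48;  152^30 ≡ 1.
Smallest exponent giving 1 is 30.

30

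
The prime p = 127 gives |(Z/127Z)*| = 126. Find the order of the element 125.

The order of 125 must divide p − 1 = 126 = 2 · 3^2 · 7.
Divisors: 1, 2, 3, 6, 7, 9, 14, 18, 21, 42, 63, 126.
Check each in increasing order: 125^1 ≡ 125;  125^2 ≡ 4;  125^3 ≡ 119;  125^6 ≡ 64;  125^7 ≡ 126;  125^9 ≡ 123;  125^14 ≡ 1.
Smallest exponent giving 1 is 14.

14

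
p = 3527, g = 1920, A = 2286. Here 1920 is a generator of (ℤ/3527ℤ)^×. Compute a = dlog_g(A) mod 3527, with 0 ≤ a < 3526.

1985

Baby-step giant-step with m = ceil(sqrt(3526)) = 60.
Baby table (1920^j mod 3527 for j=0..59):
  0:1  1:1920  2:685  3:3156  4:134  5:3336  6:88  7:3191
  8:321  9:2622  10:1211  11:827  12:690  13:2175  14:32  15:1481
  16:758  17:2236  18:761  19:942  20:2816  21:3356  22:3218  23:2783
  24:3482  25:1775  26:918  27:2587  28:1024  29:1541  30:3094  31:1012
  32:3190  33:1928  34:1937  35:1582  36:693  37:881  38:2087  39:368
  40:1160  41:1663  42:1025  43:3461  44:252  45:641  46:3324  47:1737
  48:2025  49:1246  50:1014  51:3503  52:3298  53:1195  54:1850  55:311
  56:1057  57:1415  58:1010  59:2877
Giant step factor: 1920^(-60) ≡ 3192 (mod 3527).
Scan 2286·3192^i mod 3527 for i = 0, 1, …:
  i=0: 2286   i=1: 3076   i=2: 2951   i=3: 2502
  i=4: 1256   i=5: 2480   i=6: 1572   i=7: 2430
  i=8: 687   i=9: 2637     …   i=32: 2759
  i=33: 3336
Match at i=33, j=5: a = 33·60 + 5 = 1985.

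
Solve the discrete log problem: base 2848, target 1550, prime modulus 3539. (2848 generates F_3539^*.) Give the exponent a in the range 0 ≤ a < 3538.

856

Baby-step giant-step with m = ceil(sqrt(3538)) = 60.
Baby table (2848^j mod 3539 for j=0..59):
  0:1  1:2848  2:3255  3:1599  4:2798  5:2415  6:1643  7:706
  8:536  9:1219  10:3492  11:626  12:2731  13:2705  14:2976  15:3282
  16:637  17:2208  18:3120  19:2870  20:2209  21:2429  22:2586  23:269
  24:1688  25:1462  26:1912  27:2394  28:1998  29:3131  30:2347  31:2624
  32:2323  33:1513  34:2061  35:2066  36:2150  37:730  38:1647  39:1481
  40:2939  41:537  42:528  43:3208  44:2225  45:1990  46:1581  47:1080
  48:449  49:1173  50:3427  51:3073  52:3496  53:1401  54:1595  55:2023
  56:12  57:2325  58:131  59:1493
Giant step factor: 2848^(-60) ≡ 2187 (mod 3539).
Scan 1550·2187^i mod 3539 for i = 0, 1, …:
  i=0: 1550   i=1: 3027   i=2: 2119   i=3: 1702
  i=4: 2785   i=5: 176   i=6: 2700   i=7: 1848
  i=8: 38   i=9: 1709     …   i=13: 1735
  i=14: 637
Match at i=14, j=16: a = 14·60 + 16 = 856.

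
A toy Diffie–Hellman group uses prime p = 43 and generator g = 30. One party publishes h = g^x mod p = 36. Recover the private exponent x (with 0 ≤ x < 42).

Successive powers of 30 modulo 43:
  30^0=1  30^1=30  30^2=40  30^3=39  30^4=9  30^5=12
  30^6=16  30^7=7  30^8=38  30^9=22  30^10=15  30^11=20
  30^12=41  30^13=26  30^14=6  30^15=8  30^16=25  30^17=19
  30^18=11  30^19=29  30^20=10  30^21=42  30^22=13  30^23=3
  30^24=4  30^25=34  30^26=31  30^27=27  30^28=36
So 30^28 ≡ 36 (mod 43), giving x = 28.

28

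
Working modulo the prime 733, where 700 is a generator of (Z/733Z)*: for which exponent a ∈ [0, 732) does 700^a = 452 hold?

41

Baby-step giant-step with m = ceil(sqrt(732)) = 28.
Baby table (700^j mod 733 for j=0..27):
  0:1  1:700  2:356  3:713  4:660  5:210  6:400  7:727
  8:198  9:63  10:120  11:438  12:206  13:532  14:36  15:278
  16:355  17:13  18:304  19:230  20:473  21:517  22:531  23:69
  24:655  25:375  26:86  27:94
Giant step factor: 700^(-28) ≡ 332 (mod 733).
Scan 452·332^i mod 733 for i = 0, 1, …:
  i=0: 452   i=1: 532
Match at i=1, j=13: a = 1·28 + 13 = 41.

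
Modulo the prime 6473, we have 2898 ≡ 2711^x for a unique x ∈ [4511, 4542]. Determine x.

4512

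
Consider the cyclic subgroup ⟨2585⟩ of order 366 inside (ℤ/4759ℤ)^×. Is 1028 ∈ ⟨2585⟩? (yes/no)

1028 ∈ ⟨2585⟩ iff 1028^366 ≡ 1 (mod 4759), since |⟨2585⟩| = 366.
1028^366 mod 4759 = 1792.
Since 1792 ≠ 1, 1028 does not lie in the subgroup.

no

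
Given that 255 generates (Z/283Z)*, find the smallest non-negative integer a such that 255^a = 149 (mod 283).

183

Baby-step giant-step with m = ceil(sqrt(282)) = 17.
Baby table (255^j mod 283 for j=0..16):
  0:1  1:255  2:218  3:122  4:263  5:277  6:168  7:107
  8:117  9:120  10:36  11:124  12:207  13:147  14:129  15:67
  16:105
Giant step factor: 255^(-17) ≡ 18 (mod 283).
Scan 149·18^i mod 283 for i = 0, 1, …:
  i=0: 149   i=1: 135   i=2: 166   i=3: 158
  i=4: 14   i=5: 252   i=6: 8   i=7: 144
  i=8: 45   i=9: 244   i=10: 147
Match at i=10, j=13: a = 10·17 + 13 = 183.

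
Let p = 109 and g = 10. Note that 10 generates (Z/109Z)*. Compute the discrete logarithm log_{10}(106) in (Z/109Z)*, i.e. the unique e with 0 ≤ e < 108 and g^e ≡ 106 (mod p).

82

Baby-step giant-step with m = ceil(sqrt(108)) = 11.
Baby table (10^j mod 109 for j=0..10):
  0:1  1:10  2:100  3:19  4:81  5:47  6:34  7:13
  8:21  9:101  10:29
Giant step factor: 10^(-11) ≡ 53 (mod 109).
Scan 106·53^i mod 109 for i = 0, 1, …:
  i=0: 106   i=1: 59   i=2: 75   i=3: 51
  i=4: 87   i=5: 33   i=6: 5   i=7: 47
Match at i=7, j=5: e = 7·11 + 5 = 82.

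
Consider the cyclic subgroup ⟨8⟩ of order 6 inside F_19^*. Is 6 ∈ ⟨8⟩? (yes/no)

⟨8⟩ has order 6; its elements mod 19 are {1, 7, 8, 11, 12, 18}.
6 is not in this set.

no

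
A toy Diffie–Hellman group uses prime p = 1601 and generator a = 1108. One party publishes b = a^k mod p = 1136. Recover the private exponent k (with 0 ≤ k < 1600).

Baby-step giant-step with m = ceil(sqrt(1600)) = 40.
Baby table (1108^j mod 1601 for j=0..39):
  0:1  1:1108  2:1298  3:486  4:552  5:34  6:849  7:905
  8:514  9:1157  10:1156  11:48  12:351  13:1466  14:914  15:880
  16:31  17:727  18:213  19:657  20:1102  21:1054  22:703  23:838
  24:1525  25:645  26:614  27:1488  28:1275  29:618  30:1117  31:63
  32:961  33:123  34:199  35:1155  36:541  37:654  38:980  39:362
Giant step factor: 1108^(-40) ≡ 1126 (mod 1601).
Scan 1136·1126^i mod 1601 for i = 0, 1, …:
  i=0: 1136   i=1: 1538   i=2: 1107   i=3: 904
  i=4: 1269   i=5: 802   i=6: 88   i=7: 1427
  i=8: 999   i=9: 972     …   i=20: 465
  i=21: 63
Match at i=21, j=31: k = 21·40 + 31 = 871.

871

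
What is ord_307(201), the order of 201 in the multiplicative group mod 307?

153

The order of 201 must divide p − 1 = 306 = 2 · 3^2 · 17.
Divisors: 1, 2, 3, 6, 9, 17, 18, 34, 51, 102, 153, 306.
Check each in increasing order: 201^1 ≡ 201;  201^2 ≡ 184;  201^3 ≡ 144;  201^6 ≡ 167;  201^9 ≡ 102;  201^17 ≡ 93;  201^18 ≡ 273;  201^34 ≡ 53;  201^51 ≡ 17;  201^102 ≡ 289;  201^153 ≡ 1.
Smallest exponent giving 1 is 153.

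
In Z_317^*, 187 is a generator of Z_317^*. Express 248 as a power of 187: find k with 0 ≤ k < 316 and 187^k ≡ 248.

293

Baby-step giant-step with m = ceil(sqrt(316)) = 18.
Baby table (187^j mod 317 for j=0..17):
  0:1  1:187  2:99  3:127  4:291  5:210  6:279  7:185
  8:42  9:246  10:37  11:262  12:176  13:261  14:306  15:162
  16:179  17:188
Giant step factor: 187^(-18) ≡ 92 (mod 317).
Scan 248·92^i mod 317 for i = 0, 1, …:
  i=0: 248   i=1: 309   i=2: 215   i=3: 126
  i=4: 180   i=5: 76   i=6: 18   i=7: 71
  i=8: 192   i=9: 229     …   i=15: 147
  i=16: 210
Match at i=16, j=5: k = 16·18 + 5 = 293.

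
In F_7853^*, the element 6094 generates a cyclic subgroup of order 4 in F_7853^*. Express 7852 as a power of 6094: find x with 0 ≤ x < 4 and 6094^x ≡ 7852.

Successive powers of 6094 modulo 7853:
  6094^0=1  6094^1=6094  6094^2=7852
So 6094^2 ≡ 7852 (mod 7853), giving x = 2.

2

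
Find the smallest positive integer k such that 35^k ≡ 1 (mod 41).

40

The order of 35 must divide p − 1 = 40 = 2^3 · 5.
Divisors: 1, 2, 4, 5, 8, 10, 20, 40.
Check each in increasing order: 35^1 ≡ 35;  35^2 ≡ 36;  35^4 ≡ 25;  35^5 ≡ 14;  35^8 ≡ 10;  35^10 ≡ 32;  35^20 ≡ 40;  35^40 ≡ 1.
Smallest exponent giving 1 is 40.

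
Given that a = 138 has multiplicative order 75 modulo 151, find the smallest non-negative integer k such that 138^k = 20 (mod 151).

72

Baby-step giant-step with m = ceil(sqrt(75)) = 9.
Baby table (138^j mod 151 for j=0..8):
  0:1  1:138  2:18  3:68  4:22  5:16  6:94  7:137
  8:31
Giant step factor: 138^(-9) ≡ 148 (mod 151).
Scan 20·148^i mod 151 for i = 0, 1, …:
  i=0: 20   i=1: 91   i=2: 29   i=3: 64
  i=4: 110   i=5: 123   i=6: 84   i=7: 50
  i=8: 1
Match at i=8, j=0: k = 8·9 + 0 = 72.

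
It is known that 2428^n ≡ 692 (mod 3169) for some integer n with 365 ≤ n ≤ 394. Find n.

Compute 2428^365 mod 3169 = 559, then multiply by 2428 repeatedly:
  2428^365=559  2428^366=920  2428^367=2784  2428^368=75  2428^369=1467
  2428^370=3089  2428^371=2238  2428^372=2198  2428^373=148  2428^374=1247
  2428^375=1321  2428^376=360  2428^377=2605  2428^378=2785  2428^379=2503
  2428^380=2311  2428^381=1978  2428^382=1549  2428^383=2538  2428^384=1728
  2428^385=2997  2428^386=692
Found 692 at exponent 386.

386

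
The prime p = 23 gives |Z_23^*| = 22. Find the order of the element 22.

The order of 22 must divide p − 1 = 22 = 2 · 11.
Divisors: 1, 2, 11, 22.
Check each in increasing order: 22^1 ≡ 22;  22^2 ≡ 1.
Smallest exponent giving 1 is 2.

2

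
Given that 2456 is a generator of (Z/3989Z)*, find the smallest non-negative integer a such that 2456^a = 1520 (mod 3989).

1883

Baby-step giant-step with m = ceil(sqrt(3988)) = 64.
Baby table (2456^j mod 3989 for j=0..63):
  0:1  1:2456  2:568  3:2847  4:3504  5:1551  6:3750  7:3388
  8:3863  9:1686  10:234  11:288  12:1275  13:35  14:2191  15:3924
  16:3909  17:2970  18:2428  19:3602  20:2899  21:3568  22:3164  23:212
  24:2102  25:746  26:1225  27:894  28:1714  29:1189  30:236  31:1211
  32:2411  33:1740  34:1221  35:3037  36:3431  37:1768  38:2176  39:2985
  40:3367  41:155  42:1725  43:282  44:2495  45:616  46:1065  47:2845
  48:2581  49:415  50:2045  51:369  52:761  53:2164  54:1436  55:540
  56:1892  57:3556  58:1615  59:1374  60:3839  61:2577  62:2558  63:3762
Giant step factor: 2456^(-64) ≡ 3665 (mod 3989).
Scan 1520·3665^i mod 3989 for i = 0, 1, …:
  i=0: 1520   i=1: 2156   i=2: 3520   i=3: 374
  i=4: 2483   i=5: 1286   i=6: 2181   i=7: 3398
  i=8: 12   i=9: 101     …   i=28: 1844
  i=29: 894
Match at i=29, j=27: a = 29·64 + 27 = 1883.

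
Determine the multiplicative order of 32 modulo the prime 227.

226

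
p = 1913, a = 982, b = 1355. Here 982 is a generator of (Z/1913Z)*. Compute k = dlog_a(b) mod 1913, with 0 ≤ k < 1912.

Baby-step giant-step with m = ceil(sqrt(1912)) = 44.
Baby table (982^j mod 1913 for j=0..43):
  0:1  1:982  2:172  3:560  4:889  5:670  6:1781  7:460
  8:252  9:687  10:1258  11:1471  12:207  13:496  14:1170  15:1140
  16:375  17:954  18:1371  19:1483  20:513  21:647  22:238  23:330
  24:763  25:1283  26:1152  27:681  28:1105  29:439  30:673  31:901
  32:976  33:19  34:1441  35:1355  36:1075  37:1587  38:1252  39:1318
  40:1088  41:962  42:1575  43:946
Giant step factor: 982^(-44) ≡ 1654 (mod 1913).
Scan 1355·1654^i mod 1913 for i = 0, 1, …:
  i=0: 1355
Match at i=0, j=35: k = 0·44 + 35 = 35.

35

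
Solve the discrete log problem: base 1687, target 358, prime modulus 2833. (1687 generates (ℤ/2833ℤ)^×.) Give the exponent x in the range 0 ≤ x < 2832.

945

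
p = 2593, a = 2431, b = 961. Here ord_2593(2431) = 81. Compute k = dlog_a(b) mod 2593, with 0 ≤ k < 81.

49

Baby-step giant-step with m = ceil(sqrt(81)) = 9.
Baby table (2431^j mod 2593 for j=0..8):
  0:1  1:2431  2:314  3:992  4:62  5:328  6:1317  7:1865
  8:1251
Giant step factor: 2431^(-9) ≡ 769 (mod 2593).
Scan 961·769^i mod 2593 for i = 0, 1, …:
  i=0: 961   i=1: 4   i=2: 483   i=3: 628
  i=4: 634   i=5: 62
Match at i=5, j=4: k = 5·9 + 4 = 49.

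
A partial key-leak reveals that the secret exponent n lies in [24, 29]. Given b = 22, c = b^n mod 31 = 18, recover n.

Compute 22^24 mod 31 = 4, then multiply by 22 repeatedly:
  22^24=4  22^25=26  22^26=14  22^27=29  22^28=18
Found 18 at exponent 28.

28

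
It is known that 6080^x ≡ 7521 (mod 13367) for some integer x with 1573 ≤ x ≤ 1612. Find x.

1610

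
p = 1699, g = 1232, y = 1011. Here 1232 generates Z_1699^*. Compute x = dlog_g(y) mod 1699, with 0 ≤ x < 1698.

Baby-step giant-step with m = ceil(sqrt(1698)) = 42.
Baby table (1232^j mod 1699 for j=0..41):
  0:1  1:1232  2:617  3:691  4:113  5:1597  6:62  7:1628
  8:876  9:367  10:210  11:472  12:446  13:695  14:1643  15:667
  16:1127  17:381  18:468  19:615  20:1625  21:578  22:215  23:1535
  24:133  25:752  26:509  27:157  28:1437  29:26  30:1450  31:751
  32:976  33:1239  34:746  35:1612  36:1552  37:689  38:1047  39:363
  40:379  41:1402
Giant step factor: 1232^(-42) ≡ 914 (mod 1699).
Scan 1011·914^i mod 1699 for i = 0, 1, …:
  i=0: 1011   i=1: 1497   i=2: 563   i=3: 1484
  i=4: 574   i=5: 1344   i=6: 39   i=7: 1666
  i=8: 420   i=9: 1605     …   i=22: 657
  i=23: 751
Match at i=23, j=31: x = 23·42 + 31 = 997.

997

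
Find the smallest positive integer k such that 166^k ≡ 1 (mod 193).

16

The order of 166 must divide p − 1 = 192 = 2^6 · 3.
Divisors: 1, 2, 3, 4, 6, 8, 12, 16, 24, 32, 48, 64, 96, 192.
Check each in increasing order: 166^1 ≡ 166;  166^2 ≡ 150;  166^3 ≡ 3;  166^4 ≡ 112;  166^6 ≡ 9;  166^8 ≡ 192;  166^12 ≡ 81;  166^16 ≡ 1.
Smallest exponent giving 1 is 16.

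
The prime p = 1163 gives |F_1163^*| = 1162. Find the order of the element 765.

83

The order of 765 must divide p − 1 = 1162 = 2 · 7 · 83.
Divisors: 1, 2, 7, 14, 83, 166, 581, 1162.
Check each in increasing order: 765^1 ≡ 765;  765^2 ≡ 236;  765^7 ≡ 853;  765^14 ≡ 734;  765^83 ≡ 1.
Smallest exponent giving 1 is 83.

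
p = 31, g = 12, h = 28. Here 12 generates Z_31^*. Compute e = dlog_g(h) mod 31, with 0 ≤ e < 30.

4

Successive powers of 12 modulo 31:
  12^0=1  12^1=12  12^2=20  12^3=23  12^4=28
So 12^4 ≡ 28 (mod 31), giving e = 4.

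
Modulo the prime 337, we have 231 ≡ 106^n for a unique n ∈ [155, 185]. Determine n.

169

Compute 106^155 mod 337 = 34, then multiply by 106 repeatedly:
  106^155=34  106^156=234  106^157=203  106^158=287  106^159=92
  106^160=316  106^161=133  106^162=281  106^163=130  106^164=300
  106^165=122  106^166=126  106^167=213  106^168=336  106^169=231
Found 231 at exponent 169.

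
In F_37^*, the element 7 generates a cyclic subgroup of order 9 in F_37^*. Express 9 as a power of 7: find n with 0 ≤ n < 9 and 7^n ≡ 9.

Successive powers of 7 modulo 37:
  7^0=1  7^1=7  7^2=12  7^3=10  7^4=33  7^5=9
So 7^5 ≡ 9 (mod 37), giving n = 5.

5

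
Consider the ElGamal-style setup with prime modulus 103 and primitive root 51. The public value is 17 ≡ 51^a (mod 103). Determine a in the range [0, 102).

10

Successive powers of 51 modulo 103:
  51^0=1  51^1=51  51^2=26  51^3=90  51^4=58  51^5=74
  51^6=66  51^7=70  51^8=68  51^9=69  51^10=17
So 51^10 ≡ 17 (mod 103), giving a = 10.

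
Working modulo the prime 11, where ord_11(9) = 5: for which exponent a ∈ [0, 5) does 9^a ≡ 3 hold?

3

Successive powers of 9 modulo 11:
  9^0=1  9^1=9  9^2=4  9^3=3
So 9^3 ≡ 3 (mod 11), giving a = 3.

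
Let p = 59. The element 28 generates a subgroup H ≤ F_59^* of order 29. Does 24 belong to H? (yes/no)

no

24 ∈ ⟨28⟩ iff 24^29 ≡ 1 (mod 59), since |⟨28⟩| = 29.
24^29 mod 59 = 58.
Since 58 ≠ 1, 24 does not lie in the subgroup.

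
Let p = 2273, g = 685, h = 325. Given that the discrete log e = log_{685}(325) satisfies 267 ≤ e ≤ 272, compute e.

Compute 685^267 mod 2273 = 325, then multiply by 685 repeatedly:
  685^267=325
Found 325 at exponent 267.

267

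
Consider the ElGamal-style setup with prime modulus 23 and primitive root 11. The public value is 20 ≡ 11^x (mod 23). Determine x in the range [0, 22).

Successive powers of 11 modulo 23:
  11^0=1  11^1=11  11^2=6  11^3=20
So 11^3 ≡ 20 (mod 23), giving x = 3.

3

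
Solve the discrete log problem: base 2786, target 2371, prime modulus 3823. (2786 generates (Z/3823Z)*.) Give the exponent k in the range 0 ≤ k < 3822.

2384

Baby-step giant-step with m = ceil(sqrt(3822)) = 62.
Baby table (2786^j mod 3823 for j=0..61):
  0:1  1:2786  2:1106  3:3801  4:3699  5:2429  6:484  7:2728
  8:84  9:821  10:1152  11:1975  12:1053  13:1417  14:2426  15:3595
  16:3233  17:150  18:1193  19:1511  20:523  21:515  22:1165  23:3786
  24:139  25:1131  26:814  27:765  28:1879  29:1207  30:2285  31:715
  32:207  33:3252  34:3385  35:3092  36:1093  37:1990  38:790  39:2715
  40:2096  41:1735  42:1438  43:3587  44:60  45:2771  46:1369  47:2503
  48:206  49:466  50:2279  51:3114  52:1217  53:3384  54:306  55:3810
  56:2012  57:914  58:286  59:1612  60:2830  61:1354
Giant step factor: 2786^(-62) ≡ 2105 (mod 3823).
Scan 2371·2105^i mod 3823 for i = 0, 1, …:
  i=0: 2371   i=1: 1940   i=2: 736   i=3: 965
  i=4: 1312   i=5: 1554   i=6: 2505   i=7: 1108
  i=8: 310   i=9: 2640     …   i=37: 1857
  i=38: 1879
Match at i=38, j=28: k = 38·62 + 28 = 2384.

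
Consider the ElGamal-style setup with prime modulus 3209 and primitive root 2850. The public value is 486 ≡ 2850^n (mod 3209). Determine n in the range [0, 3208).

Baby-step giant-step with m = ceil(sqrt(3208)) = 57.
Baby table (2850^j mod 3209 for j=0..56):
  0:1  1:2850  2:521  3:2292  4:1885  5:384  6:131  7:1106
  8:862  9:1815  10:3051  11:2169  12:1116  13:481  14:607  15:299
  16:1765  17:1747  18:1791  19:2040  20:2501  21:661  22:167  23:1018
  24:364  25:893  26:313  27:3157  28:2623  29:1789  30:2758  31:1459
  32:2495  33:2815  34:250  35:102  36:1890  37:1798  38:2736  39:2939
  40:660  41:526  42:497  43:1281  44:2217  45:3138  46:3026  47:1517
  48:927  49:943  50:1617  51:326  52:1699  53:2978  54:2704  55:1591
  56:33
Giant step factor: 2850^(-57) ≡ 2904 (mod 3209).
Scan 486·2904^i mod 3209 for i = 0, 1, …:
  i=0: 486   i=1: 2593   i=2: 1758   i=3: 2922
  i=4: 892   i=5: 705   i=6: 3187   i=7: 292
  i=8: 792   i=9: 2324     …   i=54: 240
  i=55: 607
Match at i=55, j=14: n = 55·57 + 14 = 3149.

3149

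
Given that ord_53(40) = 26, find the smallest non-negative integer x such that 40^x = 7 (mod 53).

19

Successive powers of 40 modulo 53:
  40^0=1  40^1=40  40^2=10  40^3=29  40^4=47  40^5=25
  40^6=46  40^7=38  40^8=36  40^9=9  40^10=42  40^11=37
  40^12=49  40^13=52  40^14=13  40^15=43  40^16=24  40^17=6
  40^18=28  40^19=7
So 40^19 ≡ 7 (mod 53), giving x = 19.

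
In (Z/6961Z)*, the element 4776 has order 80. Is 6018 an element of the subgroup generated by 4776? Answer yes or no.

yes

6018 ∈ ⟨4776⟩ iff 6018^80 ≡ 1 (mod 6961), since |⟨4776⟩| = 80.
6018^80 mod 6961 = 1.
Since 1 = 1, 6018 lies in the subgroup.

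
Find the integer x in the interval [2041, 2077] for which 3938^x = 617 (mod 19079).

2053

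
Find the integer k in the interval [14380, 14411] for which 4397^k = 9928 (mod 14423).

14406

Compute 4397^14380 mod 14423 = 3376, then multiply by 4397 repeatedly:
  4397^14380=3376  4397^14381=3005  4397^14382=1517  4397^14383=6823  4397^14384=891
  4397^14385=9094  4397^14386=5762  4397^14387=8726  4397^14388=3042  4397^14389=5553
  4397^14390=12825  4397^14391=12018  4397^14392=11697  4397^14393=13714  4397^14394=12318
  4397^14395=3881  4397^14396=2348  4397^14397=11711  4397^14398=3157  4397^14399=6403
  4397^14400=295  4397^14401=13468  4397^14402=12381  4397^14403=6855  4397^14404=11788
  4397^14405=9997  4397^14406=9928
Found 9928 at exponent 14406.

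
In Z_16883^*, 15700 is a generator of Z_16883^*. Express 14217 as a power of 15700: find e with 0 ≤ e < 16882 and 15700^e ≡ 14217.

Baby-step giant-step with m = ceil(sqrt(16882)) = 130.
Baby table (15700^j mod 16883 for j=0..129):
  0:1  1:15700  2:15083  3:2142  4:15347  5:10607  6:12871  7:2073
  8:12559  9:16626  10:137  11:6759  12:6645  13:6443  14:9047  15:1221
  16:7495  17:13873  18:15400  19:15440  20:1886  21:14301  22:15566  23:4775
  24:6980  25:15330  26:13835  27:9705  28:16308  29:4905  30:5137  31:809
  32:5284  33:12621  34:10812  35:6718  36:4499  37:12711  38:5640  39:13548
  40:11566  41:9535  42:14822  43:7011  44:12423  45:8684  46:8575  47:2458
  48:12945  49:15829  50:14423  51:6304  52:4654  53:15059  54:13651  55:7898
  56:9848  57:15969  58:750  59:7549  60:640  61:2615  62:12927  63:3357
  64:13057  65:1514  66:15419  67:9846  68:1452  69:4350  70:3265  71:3712
  72:15167  73:4068  74:16094  75:4822  76:2028  77:15145  78:13211  79:5045
  80:8347  81:2054  82:1270  83:177  84:10088  85:2177  86:7708  87:15139
  88:3426  89:15845  90:12378  91:11270  92:5160  93:7366  94:14533  95:11238
  96:9250  97:14317  98:13521  99:9741  100:7486  101:7637  102:14717  103:13045
  104:15710  105:3253  106:1025  107:3001  108:12130  109:760  110:12602  111:16406
  112:7152  113:14450  114:8129  115:6703  116:5361  117:5945  118:7276  119:2822
  120:4408  121:2183  122:610  123:4339  124:16278  125:6629  126:8488  127:4081
  128:715  129:15188
Giant step factor: 15700^(-130) ≡ 5097 (mod 16883).
Scan 14217·5097^i mod 16883 for i = 0, 1, …:
  i=0: 14217   i=1: 2213   i=2: 1817   i=3: 9365
  i=4: 5164   i=5: 311   i=6: 15048   i=7: 187
  i=8: 7691   i=9: 15584     …   i=56: 12796
  i=57: 2183
Match at i=57, j=121: e = 57·130 + 121 = 7531.

7531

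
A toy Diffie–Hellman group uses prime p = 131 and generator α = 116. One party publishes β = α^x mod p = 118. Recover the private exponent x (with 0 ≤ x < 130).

Baby-step giant-step with m = ceil(sqrt(130)) = 12.
Baby table (116^j mod 131 for j=0..11):
  0:1  1:116  2:94  3:31  4:59  5:32  6:44  7:126
  8:75  9:54  10:107  11:98
Giant step factor: 116^(-12) ≡ 9 (mod 131).
Scan 118·9^i mod 131 for i = 0, 1, …:
  i=0: 118   i=1: 14   i=2: 126
Match at i=2, j=7: x = 2·12 + 7 = 31.

31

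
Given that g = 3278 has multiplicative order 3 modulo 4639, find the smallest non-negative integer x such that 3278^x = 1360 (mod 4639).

Successive powers of 3278 modulo 4639:
  3278^0=1  3278^1=3278  3278^2=1360
So 3278^2 ≡ 1360 (mod 4639), giving x = 2.

2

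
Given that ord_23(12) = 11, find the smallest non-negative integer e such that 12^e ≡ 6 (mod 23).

2

Successive powers of 12 modulo 23:
  12^0=1  12^1=12  12^2=6
So 12^2 ≡ 6 (mod 23), giving e = 2.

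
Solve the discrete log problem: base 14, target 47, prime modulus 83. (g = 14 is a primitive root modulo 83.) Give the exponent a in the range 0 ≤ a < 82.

Baby-step giant-step with m = ceil(sqrt(82)) = 10.
Baby table (14^j mod 83 for j=0..9):
  0:1  1:14  2:30  3:5  4:70  5:67  6:25  7:18
  8:3  9:42
Giant step factor: 14^(-10) ≡ 12 (mod 83).
Scan 47·12^i mod 83 for i = 0, 1, …:
  i=0: 47   i=1: 66   i=2: 45   i=3: 42
Match at i=3, j=9: a = 3·10 + 9 = 39.

39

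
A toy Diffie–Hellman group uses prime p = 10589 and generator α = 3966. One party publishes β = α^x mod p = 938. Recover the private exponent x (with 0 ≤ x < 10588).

6957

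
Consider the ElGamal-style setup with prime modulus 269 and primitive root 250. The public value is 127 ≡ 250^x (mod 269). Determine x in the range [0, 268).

258

Baby-step giant-step with m = ceil(sqrt(268)) = 17.
Baby table (250^j mod 269 for j=0..16):
  0:1  1:250  2:92  3:135  4:125  5:46  6:202  7:197
  8:23  9:101  10:233  11:146  12:185  13:251  14:73  15:227
  16:260
Giant step factor: 250^(-17) ≡ 129 (mod 269).
Scan 127·129^i mod 269 for i = 0, 1, …:
  i=0: 127   i=1: 243   i=2: 143   i=3: 155
  i=4: 89   i=5: 183   i=6: 204   i=7: 223
  i=8: 253   i=9: 88     …   i=14: 220
  i=15: 135
Match at i=15, j=3: x = 15·17 + 3 = 258.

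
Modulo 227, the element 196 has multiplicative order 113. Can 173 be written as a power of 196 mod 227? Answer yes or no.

173 ∈ ⟨196⟩ iff 173^113 ≡ 1 (mod 227), since |⟨196⟩| = 113.
173^113 mod 227 = 1.
Since 1 = 1, 173 lies in the subgroup.

yes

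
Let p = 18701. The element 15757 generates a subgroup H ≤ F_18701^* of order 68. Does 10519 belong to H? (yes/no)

10519 ∈ ⟨15757⟩ iff 10519^68 ≡ 1 (mod 18701), since |⟨15757⟩| = 68.
10519^68 mod 18701 = 6881.
Since 6881 ≠ 1, 10519 does not lie in the subgroup.

no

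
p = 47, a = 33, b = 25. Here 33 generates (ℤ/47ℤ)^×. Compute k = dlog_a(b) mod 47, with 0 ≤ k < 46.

12

Successive powers of 33 modulo 47:
  33^0=1  33^1=33  33^2=8  33^3=29  33^4=17  33^5=44
  33^6=42  33^7=23  33^8=7  33^9=43  33^10=9  33^11=15
  33^12=25
So 33^12 ≡ 25 (mod 47), giving k = 12.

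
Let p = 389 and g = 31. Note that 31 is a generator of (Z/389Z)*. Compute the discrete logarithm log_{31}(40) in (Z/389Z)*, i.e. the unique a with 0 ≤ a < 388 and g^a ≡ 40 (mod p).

Baby-step giant-step with m = ceil(sqrt(388)) = 20.
Baby table (31^j mod 389 for j=0..19):
  0:1  1:31  2:183  3:227  4:35  5:307  6:181  7:165
  8:58  9:242  10:111  11:329  12:85  13:301  14:384  15:234
  16:252  17:32  18:214  19:21
Giant step factor: 31^(-20) ≡ 49 (mod 389).
Scan 40·49^i mod 389 for i = 0, 1, …:
  i=0: 40   i=1: 15   i=2: 346   i=3: 227
Match at i=3, j=3: a = 3·20 + 3 = 63.

63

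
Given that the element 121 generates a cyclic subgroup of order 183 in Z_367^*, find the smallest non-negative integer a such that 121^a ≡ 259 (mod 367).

85

Baby-step giant-step with m = ceil(sqrt(183)) = 14.
Baby table (121^j mod 367 for j=0..13):
  0:1  1:121  2:328  3:52  4:53  5:174  6:135  7:187
  8:240  9:47  10:182  11:2  12:242  13:289
Giant step factor: 121^(-14) ≡ 60 (mod 367).
Scan 259·60^i mod 367 for i = 0, 1, …:
  i=0: 259   i=1: 126   i=2: 220   i=3: 355
  i=4: 14   i=5: 106   i=6: 121
Match at i=6, j=1: a = 6·14 + 1 = 85.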